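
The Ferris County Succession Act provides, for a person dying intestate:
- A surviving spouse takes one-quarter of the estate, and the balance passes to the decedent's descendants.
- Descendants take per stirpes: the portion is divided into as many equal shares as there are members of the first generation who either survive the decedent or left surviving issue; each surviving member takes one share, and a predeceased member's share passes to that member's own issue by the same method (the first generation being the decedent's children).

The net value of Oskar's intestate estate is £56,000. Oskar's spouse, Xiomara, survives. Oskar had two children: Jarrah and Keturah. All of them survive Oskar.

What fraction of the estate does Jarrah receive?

Xiomara takes one-quarter of £56,000 = £14,000. The remaining £42,000 passes to the descendants.
The descendants' portion (£42,000) is divided into 2 shares of £21,000: Jarrah and Keturah each take £21,000.

Jarrah receives 3/8 of the estate.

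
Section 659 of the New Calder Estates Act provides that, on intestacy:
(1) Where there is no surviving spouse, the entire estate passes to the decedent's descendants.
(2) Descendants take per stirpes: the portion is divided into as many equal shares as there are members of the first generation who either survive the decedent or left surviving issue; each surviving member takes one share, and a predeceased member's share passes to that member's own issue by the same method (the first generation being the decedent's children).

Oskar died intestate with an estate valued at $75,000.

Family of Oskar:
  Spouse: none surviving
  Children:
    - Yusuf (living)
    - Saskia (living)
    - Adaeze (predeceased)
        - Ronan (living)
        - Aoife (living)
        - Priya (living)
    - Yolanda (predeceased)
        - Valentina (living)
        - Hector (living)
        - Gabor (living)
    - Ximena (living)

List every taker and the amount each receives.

The entire $75,000 passes to the descendants.
That amount ($75,000) is divided into 5 shares of $15,000: Yusuf, Saskia, and Ximena each take $15,000; Adaeze's $15,000 share passes to Adaeze's issue; Yolanda's $15,000 share passes to Yolanda's issue.
Adaeze's share ($15,000) is divided into 3 shares of $5,000: Ronan, Aoife, and Priya each take $5,000.
Yolanda's share ($15,000) is divided into 3 shares of $5,000: Valentina, Hector, and Gabor each take $5,000.

Yusuf: $15,000; Saskia: $15,000; Ronan: $5,000; Aoife: $5,000; Priya: $5,000; Valentina: $5,000; Hector: $5,000; Gabor: $5,000; Ximena: $15,000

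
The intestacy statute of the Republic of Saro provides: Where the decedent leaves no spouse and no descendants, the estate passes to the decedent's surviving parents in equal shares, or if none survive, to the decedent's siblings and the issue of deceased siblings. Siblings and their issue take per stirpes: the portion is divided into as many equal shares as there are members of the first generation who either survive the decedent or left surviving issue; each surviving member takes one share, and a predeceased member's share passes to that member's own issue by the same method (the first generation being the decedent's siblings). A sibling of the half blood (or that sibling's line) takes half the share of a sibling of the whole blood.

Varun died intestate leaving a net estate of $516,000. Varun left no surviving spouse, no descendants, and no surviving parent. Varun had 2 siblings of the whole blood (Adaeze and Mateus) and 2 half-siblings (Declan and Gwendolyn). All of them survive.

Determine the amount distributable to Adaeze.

The entire $516,000 passes to the siblings and their issue.
Counting each half-blood sibling's line as half a unit, there are 3 units in $516,000, so one unit is $172,000. Whole-blood lines (Adaeze and Mateus) take $172,000 each; half-blood lines (Declan and Gwendolyn) take $86,000 each.

Adaeze receives $172,000.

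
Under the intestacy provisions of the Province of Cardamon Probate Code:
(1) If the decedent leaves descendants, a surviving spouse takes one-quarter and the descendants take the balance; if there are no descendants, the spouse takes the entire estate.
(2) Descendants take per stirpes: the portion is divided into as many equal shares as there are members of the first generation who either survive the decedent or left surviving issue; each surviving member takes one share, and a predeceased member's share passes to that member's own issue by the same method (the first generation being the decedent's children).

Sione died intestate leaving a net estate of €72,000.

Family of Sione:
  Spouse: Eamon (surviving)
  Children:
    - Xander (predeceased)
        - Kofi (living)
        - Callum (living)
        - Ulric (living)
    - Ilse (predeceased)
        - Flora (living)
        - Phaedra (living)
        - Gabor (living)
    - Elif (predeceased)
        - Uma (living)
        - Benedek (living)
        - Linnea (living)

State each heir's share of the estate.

Eamon: €18,000; Kofi: €6,000; Callum: €6,000; Ulric: €6,000; Flora: €6,000; Phaedra: €6,000; Gabor: €6,000; Uma: €6,000; Benedek: €6,000; Linnea: €6,000

Eamon takes one-quarter of €72,000 = €18,000. The remaining €54,000 passes to the descendants.
The descendants' portion (€54,000) is divided into 3 shares of €18,000: Xander's €18,000 share passes to Xander's issue; Ilse's €18,000 share passes to Ilse's issue; Elif's €18,000 share passes to Elif's issue.
Xander's share (€18,000) is divided into 3 shares of €6,000: Kofi, Callum, and Ulric each take €6,000.
Ilse's share (€18,000) is divided into 3 shares of €6,000: Flora, Phaedra, and Gabor each take €6,000.
Elif's share (€18,000) is divided into 3 shares of €6,000: Uma, Benedek, and Linnea each take €6,000.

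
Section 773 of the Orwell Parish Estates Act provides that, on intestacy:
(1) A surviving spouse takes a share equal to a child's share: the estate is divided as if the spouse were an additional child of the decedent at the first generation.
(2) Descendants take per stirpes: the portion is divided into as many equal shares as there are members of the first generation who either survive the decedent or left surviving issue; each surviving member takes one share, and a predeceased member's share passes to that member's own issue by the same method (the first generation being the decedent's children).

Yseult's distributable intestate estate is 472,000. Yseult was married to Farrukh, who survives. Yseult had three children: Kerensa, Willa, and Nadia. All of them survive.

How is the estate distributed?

Farrukh: 118,000; Kerensa: 118,000; Willa: 118,000; Nadia: 118,000

The spouse counts as an additional share at the children's level, so there are 4 primary shares of 118,000. Farrukh takes one such share (118,000).
The children's combined portion (354,000) is divided into 3 shares of 118,000: Kerensa, Willa, and Nadia each take 118,000.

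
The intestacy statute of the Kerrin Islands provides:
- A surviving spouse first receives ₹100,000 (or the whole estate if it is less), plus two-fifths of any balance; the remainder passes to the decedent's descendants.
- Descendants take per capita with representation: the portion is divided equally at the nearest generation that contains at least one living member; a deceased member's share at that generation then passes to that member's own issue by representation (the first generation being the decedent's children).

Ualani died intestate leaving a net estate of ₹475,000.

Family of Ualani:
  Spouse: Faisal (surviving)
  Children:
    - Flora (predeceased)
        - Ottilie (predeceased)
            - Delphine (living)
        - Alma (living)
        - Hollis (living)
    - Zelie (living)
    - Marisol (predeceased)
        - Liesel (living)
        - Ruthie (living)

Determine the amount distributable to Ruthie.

Ruthie receives ₹37,500.

Faisal first takes ₹100,000, leaving a balance of ₹375,000. Faisal then takes two-fifths of the balance (₹150,000), for a total of ₹250,000. The remaining ₹225,000 passes to the descendants.
The descendants' portion (₹225,000) is divided into 3 shares of ₹75,000: Zelie takes ₹75,000; Flora's ₹75,000 share passes to Flora's issue; Marisol's ₹75,000 share passes to Marisol's issue.
Flora's share (₹75,000) is divided into 3 shares of ₹25,000: Alma and Hollis each take ₹25,000; Ottilie's ₹25,000 share passes to Ottilie's issue.
Ottilie's share (₹25,000) passes entirely to Delphine.
Marisol's share (₹75,000) is divided into 2 shares of ₹37,500: Liesel and Ruthie each take ₹37,500.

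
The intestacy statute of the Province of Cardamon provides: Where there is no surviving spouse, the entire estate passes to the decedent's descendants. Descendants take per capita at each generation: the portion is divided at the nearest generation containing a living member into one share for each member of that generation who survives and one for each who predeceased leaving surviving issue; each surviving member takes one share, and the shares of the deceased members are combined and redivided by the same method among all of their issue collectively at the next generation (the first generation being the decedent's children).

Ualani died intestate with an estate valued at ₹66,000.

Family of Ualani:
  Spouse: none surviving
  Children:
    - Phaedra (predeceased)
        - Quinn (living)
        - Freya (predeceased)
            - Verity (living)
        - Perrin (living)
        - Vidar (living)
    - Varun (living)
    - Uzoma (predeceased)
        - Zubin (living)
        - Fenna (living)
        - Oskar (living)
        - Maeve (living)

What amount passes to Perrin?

The entire ₹66,000 passes to the descendants.
That amount (₹66,000) is divided at the children's generation into 3 shares of ₹22,000. Varun takes ₹22,000. The 2 shares of the deceased (Phaedra and Uzoma) are combined into a pool of ₹44,000.
That pool (₹44,000) is divided at the grandchildren's generation into 8 shares of ₹5,500. Quinn, Perrin, Vidar, Zubin, Fenna, Oskar, and Maeve each take ₹5,500. The remaining share for the deceased Freya (₹5,500) is carried to the next generation.
That pool (₹5,500) passes entirely to Verity, the sole taker at the great-grandchildren's generation.

Perrin receives ₹5,500.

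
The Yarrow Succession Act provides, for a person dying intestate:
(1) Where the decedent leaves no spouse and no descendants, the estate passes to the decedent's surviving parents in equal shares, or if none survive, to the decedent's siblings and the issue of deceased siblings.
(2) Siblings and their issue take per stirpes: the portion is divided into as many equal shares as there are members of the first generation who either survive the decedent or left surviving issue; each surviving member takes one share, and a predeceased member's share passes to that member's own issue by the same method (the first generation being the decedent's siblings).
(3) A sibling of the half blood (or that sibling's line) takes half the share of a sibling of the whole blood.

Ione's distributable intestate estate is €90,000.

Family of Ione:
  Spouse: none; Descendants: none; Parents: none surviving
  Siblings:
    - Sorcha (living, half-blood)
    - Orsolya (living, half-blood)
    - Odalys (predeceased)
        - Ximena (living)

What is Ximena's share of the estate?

Ximena receives €45,000.

The entire €90,000 passes to the siblings and their issue.
Counting each half-blood sibling's line as half a unit, there are 2 units in €90,000, so one unit is €45,000. Whole-blood lines (Odalys) take €45,000 each; half-blood lines (Sorcha and Orsolya) take €22,500 each.
Odalys's share (€45,000) passes entirely to Ximena.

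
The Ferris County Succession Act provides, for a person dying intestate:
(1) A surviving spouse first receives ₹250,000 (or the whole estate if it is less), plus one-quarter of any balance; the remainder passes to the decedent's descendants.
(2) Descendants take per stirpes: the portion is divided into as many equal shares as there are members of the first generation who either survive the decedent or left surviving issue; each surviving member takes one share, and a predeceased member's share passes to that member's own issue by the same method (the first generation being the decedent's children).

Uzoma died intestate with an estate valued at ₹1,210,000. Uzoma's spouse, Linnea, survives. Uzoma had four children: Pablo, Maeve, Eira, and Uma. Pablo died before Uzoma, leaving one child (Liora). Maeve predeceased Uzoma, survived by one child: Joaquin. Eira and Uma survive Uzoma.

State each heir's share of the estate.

Linnea: ₹490,000; Liora: ₹180,000; Joaquin: ₹180,000; Eira: ₹180,000; Uma: ₹180,000

Linnea first takes ₹250,000, leaving a balance of ₹960,000. Linnea then takes one-quarter of the balance (₹240,000), for a total of ₹490,000. The remaining ₹720,000 passes to the descendants.
The descendants' portion (₹720,000) is divided into 4 shares of ₹180,000: Eira and Uma each take ₹180,000; Pablo's ₹180,000 share passes to Pablo's issue; Maeve's ₹180,000 share passes to Maeve's issue.
Pablo's share (₹180,000) passes entirely to Liora.
Maeve's share (₹180,000) passes entirely to Joaquin.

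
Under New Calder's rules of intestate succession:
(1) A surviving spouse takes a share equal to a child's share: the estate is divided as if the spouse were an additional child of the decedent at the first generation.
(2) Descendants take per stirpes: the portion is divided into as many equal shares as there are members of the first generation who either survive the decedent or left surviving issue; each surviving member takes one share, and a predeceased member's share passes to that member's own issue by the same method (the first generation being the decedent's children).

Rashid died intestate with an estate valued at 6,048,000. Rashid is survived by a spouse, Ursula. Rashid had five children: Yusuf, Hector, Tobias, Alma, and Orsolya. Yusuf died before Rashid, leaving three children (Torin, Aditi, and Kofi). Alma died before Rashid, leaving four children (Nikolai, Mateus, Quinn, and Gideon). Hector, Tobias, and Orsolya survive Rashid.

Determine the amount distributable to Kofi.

Kofi receives 336,000.

The spouse counts as an additional share at the children's level, so there are 6 primary shares of 1,008,000. Ursula takes one such share (1,008,000).
The children's combined portion (5,040,000) is divided into 5 shares of 1,008,000: Hector, Tobias, and Orsolya each take 1,008,000; Yusuf's 1,008,000 share passes to Yusuf's issue; Alma's 1,008,000 share passes to Alma's issue.
Yusuf's share (1,008,000) is divided into 3 shares of 336,000: Torin, Aditi, and Kofi each take 336,000.
Alma's share (1,008,000) is divided into 4 shares of 252,000: Nikolai, Mateus, Quinn, and Gideon each take 252,000.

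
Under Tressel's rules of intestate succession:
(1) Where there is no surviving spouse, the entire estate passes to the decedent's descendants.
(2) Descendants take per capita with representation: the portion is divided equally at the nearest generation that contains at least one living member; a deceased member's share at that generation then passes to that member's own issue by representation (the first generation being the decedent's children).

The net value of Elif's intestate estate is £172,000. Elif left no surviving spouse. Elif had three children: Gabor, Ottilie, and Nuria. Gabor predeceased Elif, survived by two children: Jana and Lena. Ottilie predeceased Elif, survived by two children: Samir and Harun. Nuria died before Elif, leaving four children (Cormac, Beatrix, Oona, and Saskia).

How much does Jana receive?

Jana receives £21,500.

The entire £172,000 passes to the descendants.
No child survives, so the initial division is made at the grandchildren's generation.
That amount (£172,000) is divided into 8 shares of £21,500: Jana, Lena, Samir, Harun, Cormac, Beatrix, Oona, and Saskia each take £21,500.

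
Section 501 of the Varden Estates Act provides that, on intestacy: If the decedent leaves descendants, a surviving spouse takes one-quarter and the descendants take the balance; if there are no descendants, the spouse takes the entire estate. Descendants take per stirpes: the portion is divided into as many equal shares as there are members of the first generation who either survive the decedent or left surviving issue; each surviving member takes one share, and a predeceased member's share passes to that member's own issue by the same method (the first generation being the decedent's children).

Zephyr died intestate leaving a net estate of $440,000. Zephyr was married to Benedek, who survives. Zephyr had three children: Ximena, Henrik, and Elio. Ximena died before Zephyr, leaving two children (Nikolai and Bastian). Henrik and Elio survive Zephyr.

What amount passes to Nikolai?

Benedek takes one-quarter of $440,000 = $110,000. The remaining $330,000 passes to the descendants.
The descendants' portion ($330,000) is divided into 3 shares of $110,000: Henrik and Elio each take $110,000; Ximena's $110,000 share passes to Ximena's issue.
Ximena's share ($110,000) is divided into 2 shares of $55,000: Nikolai and Bastian each take $55,000.

Nikolai receives $55,000.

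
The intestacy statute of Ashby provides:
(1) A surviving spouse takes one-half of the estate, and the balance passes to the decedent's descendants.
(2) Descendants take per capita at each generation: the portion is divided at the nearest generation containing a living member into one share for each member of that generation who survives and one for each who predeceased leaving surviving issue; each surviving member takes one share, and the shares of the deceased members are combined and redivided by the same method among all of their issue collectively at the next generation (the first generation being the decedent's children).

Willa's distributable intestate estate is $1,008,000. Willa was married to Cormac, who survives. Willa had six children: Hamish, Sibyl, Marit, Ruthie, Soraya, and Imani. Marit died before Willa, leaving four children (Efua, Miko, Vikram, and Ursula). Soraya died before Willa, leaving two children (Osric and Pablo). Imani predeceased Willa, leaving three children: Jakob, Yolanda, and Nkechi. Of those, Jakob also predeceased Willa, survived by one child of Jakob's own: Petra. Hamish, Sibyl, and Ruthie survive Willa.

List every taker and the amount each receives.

Cormac: $504,000; Hamish: $84,000; Sibyl: $84,000; Efua: $28,000; Miko: $28,000; Vikram: $28,000; Ursula: $28,000; Ruthie: $84,000; Osric: $28,000; Pablo: $28,000; Petra: $28,000; Yolanda: $28,000; Nkechi: $28,000

Cormac takes one-half of $1,008,000 = $504,000. The remaining $504,000 passes to the descendants.
The descendants' portion ($504,000) is divided at the children's generation into 6 shares of $84,000. Hamish, Sibyl, and Ruthie each take $84,000. The 3 shares of the deceased (Marit, Soraya, and Imani) are combined into a pool of $252,000.
That pool ($252,000) is divided at the grandchildren's generation into 9 shares of $28,000. Efua, Miko, Vikram, Ursula, Osric, Pablo, Yolanda, and Nkechi each take $28,000. The remaining share for the deceased Jakob ($28,000) is carried to the next generation.
That pool ($28,000) passes entirely to Petra, the sole taker at the great-grandchildren's generation.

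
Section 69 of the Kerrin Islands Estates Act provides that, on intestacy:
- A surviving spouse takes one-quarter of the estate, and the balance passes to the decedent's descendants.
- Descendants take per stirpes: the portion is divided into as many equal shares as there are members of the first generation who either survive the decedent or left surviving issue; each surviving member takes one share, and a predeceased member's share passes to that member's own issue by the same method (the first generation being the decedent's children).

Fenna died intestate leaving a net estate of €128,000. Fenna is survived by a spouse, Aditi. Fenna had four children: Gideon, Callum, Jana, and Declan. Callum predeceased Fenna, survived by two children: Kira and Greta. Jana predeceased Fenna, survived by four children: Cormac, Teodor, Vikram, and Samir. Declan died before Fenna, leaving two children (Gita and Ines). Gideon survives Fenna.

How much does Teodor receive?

Teodor receives €6,000.

Aditi takes one-quarter of €128,000 = €32,000. The remaining €96,000 passes to the descendants.
The descendants' portion (€96,000) is divided into 4 shares of €24,000: Gideon takes €24,000; Callum's €24,000 share passes to Callum's issue; Jana's €24,000 share passes to Jana's issue; Declan's €24,000 share passes to Declan's issue.
Callum's share (€24,000) is divided into 2 shares of €12,000: Kira and Greta each take €12,000.
Jana's share (€24,000) is divided into 4 shares of €6,000: Cormac, Teodor, Vikram, and Samir each take €6,000.
Declan's share (€24,000) is divided into 2 shares of €12,000: Gita and Ines each take €12,000.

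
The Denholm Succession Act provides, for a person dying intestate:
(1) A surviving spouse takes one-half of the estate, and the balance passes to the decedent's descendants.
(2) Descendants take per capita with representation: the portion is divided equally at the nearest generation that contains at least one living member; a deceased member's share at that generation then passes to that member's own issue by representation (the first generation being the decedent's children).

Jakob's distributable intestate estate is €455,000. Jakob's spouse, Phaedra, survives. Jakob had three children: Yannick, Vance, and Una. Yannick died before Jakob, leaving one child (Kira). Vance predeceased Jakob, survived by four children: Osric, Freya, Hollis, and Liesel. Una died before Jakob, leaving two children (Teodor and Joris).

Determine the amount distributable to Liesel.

Liesel receives €32,500.

Phaedra takes one-half of €455,000 = €227,500. The remaining €227,500 passes to the descendants.
No child survives, so the initial division is made at the grandchildren's generation.
The descendants' portion (€227,500) is divided into 7 shares of €32,500: Kira, Osric, Freya, Hollis, Liesel, Teodor, and Joris each take €32,500.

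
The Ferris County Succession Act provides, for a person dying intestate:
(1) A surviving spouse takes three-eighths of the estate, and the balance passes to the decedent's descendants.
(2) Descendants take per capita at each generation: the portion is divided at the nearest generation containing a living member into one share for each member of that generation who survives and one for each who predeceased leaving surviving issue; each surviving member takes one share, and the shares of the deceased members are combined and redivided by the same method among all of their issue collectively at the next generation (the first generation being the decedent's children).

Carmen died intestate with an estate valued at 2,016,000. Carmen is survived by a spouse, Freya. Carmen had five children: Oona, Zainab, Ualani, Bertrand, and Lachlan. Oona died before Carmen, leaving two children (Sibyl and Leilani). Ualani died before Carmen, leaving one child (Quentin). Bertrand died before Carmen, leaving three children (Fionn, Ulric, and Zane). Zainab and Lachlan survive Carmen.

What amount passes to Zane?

Zane receives 126,000.

Freya takes three-eighths of 2,016,000 = 756,000. The remaining 1,260,000 passes to the descendants.
The descendants' portion (1,260,000) is divided at the children's generation into 5 shares of 252,000. Zainab and Lachlan each take 252,000. The 3 shares of the deceased (Oona, Ualani, and Bertrand) are combined into a pool of 756,000.
That pool (756,000) is divided at the grandchildren's generation equally among Sibyl, Leilani, Quentin, Fionn, Ulric, and Zane: 126,000 each.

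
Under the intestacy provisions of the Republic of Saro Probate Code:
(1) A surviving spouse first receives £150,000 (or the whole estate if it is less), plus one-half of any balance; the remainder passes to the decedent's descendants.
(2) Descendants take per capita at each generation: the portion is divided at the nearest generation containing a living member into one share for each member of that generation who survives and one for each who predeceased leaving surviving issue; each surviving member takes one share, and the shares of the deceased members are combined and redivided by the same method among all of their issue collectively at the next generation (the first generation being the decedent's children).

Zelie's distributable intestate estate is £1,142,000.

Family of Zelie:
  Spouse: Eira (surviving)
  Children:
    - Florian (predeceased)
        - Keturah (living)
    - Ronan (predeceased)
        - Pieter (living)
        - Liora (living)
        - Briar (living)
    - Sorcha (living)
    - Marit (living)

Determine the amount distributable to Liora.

Liora receives £62,000.

Eira first takes £150,000, leaving a balance of £992,000. Eira then takes one-half of the balance (£496,000), for a total of £646,000. The remaining £496,000 passes to the descendants.
The descendants' portion (£496,000) is divided at the children's generation into 4 shares of £124,000. Sorcha and Marit each take £124,000. The 2 shares of the deceased (Florian and Ronan) are combined into a pool of £248,000.
That pool (£248,000) is divided at the grandchildren's generation equally among Keturah, Pieter, Liora, and Briar: £62,000 each.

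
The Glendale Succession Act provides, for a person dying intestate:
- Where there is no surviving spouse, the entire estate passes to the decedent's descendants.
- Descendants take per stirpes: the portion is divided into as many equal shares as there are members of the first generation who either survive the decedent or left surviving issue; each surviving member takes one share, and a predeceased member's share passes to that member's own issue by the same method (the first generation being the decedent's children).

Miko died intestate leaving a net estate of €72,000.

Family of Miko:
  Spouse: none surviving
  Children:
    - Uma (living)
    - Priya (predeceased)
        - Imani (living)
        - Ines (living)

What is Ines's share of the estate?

Ines receives €18,000.

The entire €72,000 passes to the descendants.
That amount (€72,000) is divided into 2 shares of €36,000: Uma takes €36,000; Priya's €36,000 share passes to Priya's issue.
Priya's share (€36,000) is divided into 2 shares of €18,000: Imani and Ines each take €18,000.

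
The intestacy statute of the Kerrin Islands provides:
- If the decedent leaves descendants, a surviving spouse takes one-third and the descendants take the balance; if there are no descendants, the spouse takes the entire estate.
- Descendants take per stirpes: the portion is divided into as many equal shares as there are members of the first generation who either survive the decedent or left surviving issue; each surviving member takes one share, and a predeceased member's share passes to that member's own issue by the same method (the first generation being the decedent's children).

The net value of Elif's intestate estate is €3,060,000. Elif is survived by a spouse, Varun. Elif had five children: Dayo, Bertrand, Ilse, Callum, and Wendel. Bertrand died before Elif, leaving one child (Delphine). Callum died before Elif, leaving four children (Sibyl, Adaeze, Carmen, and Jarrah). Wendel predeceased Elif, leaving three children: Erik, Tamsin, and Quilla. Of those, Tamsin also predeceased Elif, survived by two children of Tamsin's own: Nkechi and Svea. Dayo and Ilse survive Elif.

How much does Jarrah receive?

Varun takes one-third of €3,060,000 = €1,020,000. The remaining €2,040,000 passes to the descendants.
The descendants' portion (€2,040,000) is divided into 5 shares of €408,000: Dayo and Ilse each take €408,000; Bertrand's €408,000 share passes to Bertrand's issue; Callum's €408,000 share passes to Callum's issue; Wendel's €408,000 share passes to Wendel's issue.
Bertrand's share (€408,000) passes entirely to Delphine.
Callum's share (€408,000) is divided into 4 shares of €102,000: Sibyl, Adaeze, Carmen, and Jarrah each take €102,000.
Wendel's share (€408,000) is divided into 3 shares of €136,000: Erik and Quilla each take €136,000; Tamsin's €136,000 share passes to Tamsin's issue.
Tamsin's share (€136,000) is divided into 2 shares of €68,000: Nkechi and Svea each take €68,000.

Jarrah receives €102,000.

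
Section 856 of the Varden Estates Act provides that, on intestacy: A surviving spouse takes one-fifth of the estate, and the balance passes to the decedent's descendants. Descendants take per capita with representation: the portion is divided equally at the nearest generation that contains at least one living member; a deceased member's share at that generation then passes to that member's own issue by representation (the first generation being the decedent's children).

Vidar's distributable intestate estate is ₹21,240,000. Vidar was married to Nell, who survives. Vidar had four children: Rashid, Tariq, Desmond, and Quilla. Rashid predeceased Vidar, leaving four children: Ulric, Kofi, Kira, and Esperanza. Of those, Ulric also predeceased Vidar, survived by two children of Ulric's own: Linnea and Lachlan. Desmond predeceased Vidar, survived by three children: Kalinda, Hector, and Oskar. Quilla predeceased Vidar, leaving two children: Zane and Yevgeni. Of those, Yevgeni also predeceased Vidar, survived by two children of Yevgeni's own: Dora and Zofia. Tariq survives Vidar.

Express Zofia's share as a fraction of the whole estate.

Nell takes one-fifth of ₹21,240,000 = ₹4,248,000. The remaining ₹16,992,000 passes to the descendants.
The descendants' portion (₹16,992,000) is divided into 4 shares of ₹4,248,000: Tariq takes ₹4,248,000; Rashid's ₹4,248,000 share passes to Rashid's issue; Desmond's ₹4,248,000 share passes to Desmond's issue; Quilla's ₹4,248,000 share passes to Quilla's issue.
Rashid's share (₹4,248,000) is divided into 4 shares of ₹1,062,000: Kofi, Kira, and Esperanza each take ₹1,062,000; Ulric's ₹1,062,000 share passes to Ulric's issue.
Ulric's share (₹1,062,000) is divided into 2 shares of ₹531,000: Linnea and Lachlan each take ₹531,000.
Desmond's share (₹4,248,000) is divided into 3 shares of ₹1,416,000: Kalinda, Hector, and Oskar each take ₹1,416,000.
Quilla's share (₹4,248,000) is divided into 2 shares of ₹2,124,000: Zane takes ₹2,124,000; Yevgeni's ₹2,124,000 share passes to Yevgeni's issue.
Yevgeni's share (₹2,124,000) is divided into 2 shares of ₹1,062,000: Dora and Zofia each take ₹1,062,000.

Zofia receives 1/20 of the estate.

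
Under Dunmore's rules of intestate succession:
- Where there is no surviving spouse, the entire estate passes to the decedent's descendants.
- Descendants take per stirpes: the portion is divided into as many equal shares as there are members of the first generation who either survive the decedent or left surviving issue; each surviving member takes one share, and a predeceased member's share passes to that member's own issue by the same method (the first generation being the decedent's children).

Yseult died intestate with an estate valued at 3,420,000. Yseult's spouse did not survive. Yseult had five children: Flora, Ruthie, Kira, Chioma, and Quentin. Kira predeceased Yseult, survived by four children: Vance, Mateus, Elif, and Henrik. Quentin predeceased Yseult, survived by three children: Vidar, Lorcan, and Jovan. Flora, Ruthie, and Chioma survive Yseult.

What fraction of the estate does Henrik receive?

The entire 3,420,000 passes to the descendants.
That amount (3,420,000) is divided into 5 shares of 684,000: Flora, Ruthie, and Chioma each take 684,000; Kira's 684,000 share passes to Kira's issue; Quentin's 684,000 share passes to Quentin's issue.
Kira's share (684,000) is divided into 4 shares of 171,000: Vance, Mateus, Elif, and Henrik each take 171,000.
Quentin's share (684,000) is divided into 3 shares of 228,000: Vidar, Lorcan, and Jovan each take 228,000.

Henrik receives 1/20 of the estate.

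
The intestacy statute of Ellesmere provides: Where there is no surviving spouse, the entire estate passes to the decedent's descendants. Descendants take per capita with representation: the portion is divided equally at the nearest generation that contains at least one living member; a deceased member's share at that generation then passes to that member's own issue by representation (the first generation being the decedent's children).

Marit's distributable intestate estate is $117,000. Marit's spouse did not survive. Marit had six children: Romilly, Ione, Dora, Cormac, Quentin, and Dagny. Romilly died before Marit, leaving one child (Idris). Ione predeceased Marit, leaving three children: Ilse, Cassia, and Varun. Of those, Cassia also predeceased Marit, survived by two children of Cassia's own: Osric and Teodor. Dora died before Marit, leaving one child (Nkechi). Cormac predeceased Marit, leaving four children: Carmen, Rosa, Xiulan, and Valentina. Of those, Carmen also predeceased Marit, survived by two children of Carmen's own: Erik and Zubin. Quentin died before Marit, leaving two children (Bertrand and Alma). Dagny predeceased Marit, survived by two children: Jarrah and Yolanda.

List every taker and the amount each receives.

Idris: $9,000; Ilse: $9,000; Osric: $4,500; Teodor: $4,500; Varun: $9,000; Nkechi: $9,000; Erik: $4,500; Zubin: $4,500; Rosa: $9,000; Xiulan: $9,000; Valentina: $9,000; Bertrand: $9,000; Alma: $9,000; Jarrah: $9,000; Yolanda: $9,000

The entire $117,000 passes to the descendants.
No child survives, so the initial division is made at the grandchildren's generation.
That amount ($117,000) is divided into 13 shares of $9,000: Idris, Ilse, Varun, Nkechi, Rosa, Xiulan, Valentina, Bertrand, Alma, Jarrah, and Yolanda each take $9,000; Cassia's $9,000 share passes to Cassia's issue; Carmen's $9,000 share passes to Carmen's issue.
Cassia's share ($9,000) is divided into 2 shares of $4,500: Osric and Teodor each take $4,500.
Carmen's share ($9,000) is divided into 2 shares of $4,500: Erik and Zubin each take $4,500.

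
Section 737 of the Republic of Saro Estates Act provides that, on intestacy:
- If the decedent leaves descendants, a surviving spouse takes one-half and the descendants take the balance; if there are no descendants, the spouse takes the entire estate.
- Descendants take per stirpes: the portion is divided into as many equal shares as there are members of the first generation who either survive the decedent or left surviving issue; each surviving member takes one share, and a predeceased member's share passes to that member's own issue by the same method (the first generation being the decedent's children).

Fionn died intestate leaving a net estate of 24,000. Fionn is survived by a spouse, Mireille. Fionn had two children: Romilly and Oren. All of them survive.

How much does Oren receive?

Mireille takes one-half of 24,000 = 12,000. The remaining 12,000 passes to the descendants.
The descendants' portion (12,000) is divided into 2 shares of 6,000: Romilly and Oren each take 6,000.

Oren receives 6,000.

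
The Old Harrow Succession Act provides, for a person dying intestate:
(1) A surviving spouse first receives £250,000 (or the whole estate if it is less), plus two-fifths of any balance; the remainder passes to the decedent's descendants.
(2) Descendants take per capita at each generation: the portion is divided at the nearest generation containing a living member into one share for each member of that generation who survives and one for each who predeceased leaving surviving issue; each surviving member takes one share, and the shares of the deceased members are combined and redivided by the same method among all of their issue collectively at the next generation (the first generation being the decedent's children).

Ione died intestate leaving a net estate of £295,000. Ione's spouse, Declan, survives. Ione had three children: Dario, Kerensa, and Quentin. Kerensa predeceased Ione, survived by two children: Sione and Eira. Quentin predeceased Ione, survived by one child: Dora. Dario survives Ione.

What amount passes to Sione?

Sione receives £6,000.

Declan first takes £250,000, leaving a balance of £45,000. Declan then takes two-fifths of the balance (£18,000), for a total of £268,000. The remaining £27,000 passes to the descendants.
The descendants' portion (£27,000) is divided at the children's generation into 3 shares of £9,000. Dario takes £9,000. The 2 shares of the deceased (Kerensa and Quentin) are combined into a pool of £18,000.
That pool (£18,000) is divided at the grandchildren's generation equally among Sione, Eira, and Dora: £6,000 each.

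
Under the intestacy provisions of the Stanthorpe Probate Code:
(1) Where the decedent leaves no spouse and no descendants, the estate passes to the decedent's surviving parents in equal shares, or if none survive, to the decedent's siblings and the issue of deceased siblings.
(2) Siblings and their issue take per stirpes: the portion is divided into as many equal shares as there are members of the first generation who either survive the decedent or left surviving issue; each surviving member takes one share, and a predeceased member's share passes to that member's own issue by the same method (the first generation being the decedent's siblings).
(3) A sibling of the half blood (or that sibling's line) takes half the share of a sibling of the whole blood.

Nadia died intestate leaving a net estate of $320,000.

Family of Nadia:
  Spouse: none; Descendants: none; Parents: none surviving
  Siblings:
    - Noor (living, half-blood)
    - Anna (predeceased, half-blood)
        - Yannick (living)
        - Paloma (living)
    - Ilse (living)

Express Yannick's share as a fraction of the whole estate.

The entire $320,000 passes to the siblings and their issue.
Counting each half-blood sibling's line as half a unit, there are 2 units in $320,000, so one unit is $160,000. Whole-blood lines (Ilse) take $160,000 each; half-blood lines (Noor and Anna) take $80,000 each.
Anna's share ($80,000) is divided into 2 shares of $40,000: Yannick and Paloma each take $40,000.

Yannick receives 1/8 of the estate.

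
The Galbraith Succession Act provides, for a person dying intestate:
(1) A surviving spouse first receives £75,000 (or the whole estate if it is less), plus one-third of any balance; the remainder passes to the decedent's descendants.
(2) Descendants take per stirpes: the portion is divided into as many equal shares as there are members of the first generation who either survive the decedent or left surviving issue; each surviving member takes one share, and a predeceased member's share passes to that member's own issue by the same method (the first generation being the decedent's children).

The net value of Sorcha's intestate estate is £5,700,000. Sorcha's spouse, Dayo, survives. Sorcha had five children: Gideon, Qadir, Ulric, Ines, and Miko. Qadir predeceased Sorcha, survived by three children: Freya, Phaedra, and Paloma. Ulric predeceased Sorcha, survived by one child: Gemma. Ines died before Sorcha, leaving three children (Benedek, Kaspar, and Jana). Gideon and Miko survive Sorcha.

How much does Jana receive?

Jana receives £250,000.

Dayo first takes £75,000, leaving a balance of £5,625,000. Dayo then takes one-third of the balance (£1,875,000), for a total of £1,950,000. The remaining £3,750,000 passes to the descendants.
The descendants' portion (£3,750,000) is divided into 5 shares of £750,000: Gideon and Miko each take £750,000; Qadir's £750,000 share passes to Qadir's issue; Ulric's £750,000 share passes to Ulric's issue; Ines's £750,000 share passes to Ines's issue.
Qadir's share (£750,000) is divided into 3 shares of £250,000: Freya, Phaedra, and Paloma each take £250,000.
Ulric's share (£750,000) passes entirely to Gemma.
Ines's share (£750,000) is divided into 3 shares of £250,000: Benedek, Kaspar, and Jana each take £250,000.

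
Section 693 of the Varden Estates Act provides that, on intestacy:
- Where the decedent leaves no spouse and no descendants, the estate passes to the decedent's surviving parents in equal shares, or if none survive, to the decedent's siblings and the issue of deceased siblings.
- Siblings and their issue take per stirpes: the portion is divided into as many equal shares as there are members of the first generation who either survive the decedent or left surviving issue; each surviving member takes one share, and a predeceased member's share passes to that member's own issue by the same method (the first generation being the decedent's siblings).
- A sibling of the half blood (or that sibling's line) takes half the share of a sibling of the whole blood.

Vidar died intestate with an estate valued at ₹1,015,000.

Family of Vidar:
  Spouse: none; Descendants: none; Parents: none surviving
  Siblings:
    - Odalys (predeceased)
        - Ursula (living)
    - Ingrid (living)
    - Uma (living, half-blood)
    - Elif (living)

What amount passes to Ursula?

The entire ₹1,015,000 passes to the siblings and their issue.
Counting each half-blood sibling's line as half a unit, there are 7/2 units in ₹1,015,000, so one unit is ₹290,000. Whole-blood lines (Odalys, Ingrid, and Elif) take ₹290,000 each; half-blood lines (Uma) take ₹145,000 each.
Odalys's share (₹290,000) passes entirely to Ursula.

Ursula receives ₹290,000.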